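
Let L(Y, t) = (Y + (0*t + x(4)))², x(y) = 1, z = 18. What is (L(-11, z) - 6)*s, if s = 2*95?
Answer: 17860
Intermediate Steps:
L(Y, t) = (1 + Y)² (L(Y, t) = (Y + (0*t + 1))² = (Y + (0 + 1))² = (Y + 1)² = (1 + Y)²)
s = 190
(L(-11, z) - 6)*s = ((1 - 11)² - 6)*190 = ((-10)² - 6)*190 = (100 - 6)*190 = 94*190 = 17860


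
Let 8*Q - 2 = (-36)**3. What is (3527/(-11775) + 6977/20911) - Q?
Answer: 5743771416487/984908100 ≈ 5831.8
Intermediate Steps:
Q = -23327/4 (Q = 1/4 + (1/8)*(-36)**3 = 1/4 + (1/8)*(-46656) = 1/4 - 5832 = -23327/4 ≈ -5831.8)
(3527/(-11775) + 6977/20911) - Q = (3527/(-11775) + 6977/20911) - 1*(-23327/4) = (3527*(-1/11775) + 6977*(1/20911)) + 23327/4 = (-3527/11775 + 6977/20911) + 23327/4 = 8401078/246227025 + 23327/4 = 5743771416487/984908100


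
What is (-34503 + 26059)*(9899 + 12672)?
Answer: -190589524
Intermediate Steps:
(-34503 + 26059)*(9899 + 12672) = -8444*22571 = -190589524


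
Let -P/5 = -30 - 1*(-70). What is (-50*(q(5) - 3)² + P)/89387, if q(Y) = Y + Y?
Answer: -2650/89387 ≈ -0.029646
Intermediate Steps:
q(Y) = 2*Y
P = -200 (P = -5*(-30 - 1*(-70)) = -5*(-30 + 70) = -5*40 = -200)
(-50*(q(5) - 3)² + P)/89387 = (-50*(2*5 - 3)² - 200)/89387 = (-50*(10 - 3)² - 200)*(1/89387) = (-50*7² - 200)*(1/89387) = (-50*49 - 200)*(1/89387) = (-2450 - 200)*(1/89387) = -2650*1/89387 = -2650/89387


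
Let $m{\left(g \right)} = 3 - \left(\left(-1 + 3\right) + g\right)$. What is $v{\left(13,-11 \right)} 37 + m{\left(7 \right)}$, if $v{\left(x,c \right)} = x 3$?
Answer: $1437$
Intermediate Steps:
$v{\left(x,c \right)} = 3 x$
$m{\left(g \right)} = 1 - g$ ($m{\left(g \right)} = 3 - \left(2 + g\right) = 1 - g$)
$v{\left(13,-11 \right)} 37 + m{\left(7 \right)} = 3 \cdot 13 \cdot 37 + \left(1 - 7\right) = 39 \cdot 37 + \left(1 - 7\right) = 1443 - 6 = 1437$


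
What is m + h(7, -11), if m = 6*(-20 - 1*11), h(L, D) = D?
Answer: -197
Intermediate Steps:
m = -186 (m = 6*(-20 - 11) = 6*(-31) = -186)
m + h(7, -11) = -186 - 11 = -197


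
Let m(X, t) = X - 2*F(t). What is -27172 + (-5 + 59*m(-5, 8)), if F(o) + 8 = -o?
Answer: -25584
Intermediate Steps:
F(o) = -8 - o
m(X, t) = 16 + X + 2*t (m(X, t) = X - 2*(-8 - t) = X + (16 + 2*t) = 16 + X + 2*t)
-27172 + (-5 + 59*m(-5, 8)) = -27172 + (-5 + 59*(16 - 5 + 2*8)) = -27172 + (-5 + 59*(16 - 5 + 16)) = -27172 + (-5 + 59*27) = -27172 + (-5 + 1593) = -27172 + 1588 = -25584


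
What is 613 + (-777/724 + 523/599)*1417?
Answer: 142888881/433676 ≈ 329.48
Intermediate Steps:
613 + (-777/724 + 523/599)*1417 = 613 - 86771/433676*1417 = 613 - 122954507/433676 = 142888881/433676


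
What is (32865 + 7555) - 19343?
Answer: 21077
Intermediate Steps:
(32865 + 7555) - 19343 = 40420 - 19343 = 21077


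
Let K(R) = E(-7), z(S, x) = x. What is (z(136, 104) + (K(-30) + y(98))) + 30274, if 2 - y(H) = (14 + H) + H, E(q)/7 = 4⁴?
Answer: 31962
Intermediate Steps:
E(q) = 1792 (E(q) = 7*4⁴ = 7*256 = 1792)
K(R) = 1792
y(H) = -12 - 2*H (y(H) = 2 - ((14 + H) + H) = 2 - (14 + 2*H) = 2 + (-14 - 2*H) = -12 - 2*H)
(z(136, 104) + (K(-30) + y(98))) + 30274 = (104 + (1792 + (-12 - 2*98))) + 30274 = (104 + (1792 + (-12 - 196))) + 30274 = (104 + (1792 - 208)) + 30274 = (104 + 1584) + 30274 = 1688 + 30274 = 31962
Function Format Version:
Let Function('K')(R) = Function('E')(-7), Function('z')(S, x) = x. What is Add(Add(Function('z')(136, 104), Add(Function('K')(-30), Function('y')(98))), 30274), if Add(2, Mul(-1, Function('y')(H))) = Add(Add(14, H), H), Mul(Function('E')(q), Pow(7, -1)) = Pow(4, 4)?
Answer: 31962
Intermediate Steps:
Function('E')(q) = 1792 (Function('E')(q) = Mul(7, Pow(4, 4)) = Mul(7, 256) = 1792)
Function('K')(R) = 1792
Function('y')(H) = Add(-12, Mul(-2, H)) (Function('y')(H) = Add(2, Mul(-1, Add(Add(14, H), H))) = Add(2, Mul(-1, Add(14, Mul(2, H)))) = Add(2, Add(-14, Mul(-2, H))) = Add(-12, Mul(-2, H)))
Add(Add(Function('z')(136, 104), Add(Function('K')(-30), Function('y')(98))), 30274) = Add(Add(104, Add(1792, Add(-12, Mul(-2, 98)))), 30274) = Add(Add(104, Add(1792, Add(-12, -196))), 30274) = Add(Add(104, Add(1792, -208)), 30274) = Add(Add(104, 1584), 30274) = Add(1688, 30274) = 31962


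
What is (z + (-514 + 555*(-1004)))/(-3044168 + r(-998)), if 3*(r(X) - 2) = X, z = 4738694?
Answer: -1567860/1141687 ≈ -1.3733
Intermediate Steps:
r(X) = 2 + X/3
(z + (-514 + 555*(-1004)))/(-3044168 + r(-998)) = (4738694 + (-514 + 555*(-1004)))/(-3044168 + (2 + (⅓)*(-998))) = (4738694 + (-514 - 557220))/(-3044168 + (2 - 998/3)) = (4738694 - 557734)/(-3044168 - 992/3) = 4180960/(-9133496/3) = 4180960*(-3/9133496) = -1567860/1141687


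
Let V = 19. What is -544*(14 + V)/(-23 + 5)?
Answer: 2992/3 ≈ 997.33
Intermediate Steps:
-544*(14 + V)/(-23 + 5) = -544*(14 + 19)/(-23 + 5) = -17952/(-18) = -17952*(-1)/18 = -544*(-11/6) = 2992/3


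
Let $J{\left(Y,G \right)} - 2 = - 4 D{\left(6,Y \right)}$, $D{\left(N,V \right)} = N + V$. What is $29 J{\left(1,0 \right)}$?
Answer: $-754$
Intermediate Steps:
$J{\left(Y,G \right)} = -22 - 4 Y$ ($J{\left(Y,G \right)} = 2 - 4 \left(6 + Y\right) = 2 - \left(24 + 4 Y\right) = -22 - 4 Y$)
$29 J{\left(1,0 \right)} = 29 \left(-22 - 4\right) = 29 \left(-26\right) = -754$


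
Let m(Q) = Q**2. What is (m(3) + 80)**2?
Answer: 7921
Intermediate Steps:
(m(3) + 80)**2 = (3**2 + 80)**2 = (9 + 80)**2 = 89**2 = 7921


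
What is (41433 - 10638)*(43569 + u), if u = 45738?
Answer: 2750209065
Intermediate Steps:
(41433 - 10638)*(43569 + u) = (41433 - 10638)*(43569 + 45738) = 30795*89307 = 2750209065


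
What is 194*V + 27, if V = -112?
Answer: -21701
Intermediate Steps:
194*V + 27 = 194*(-112) + 27 = -21728 + 27 = -21701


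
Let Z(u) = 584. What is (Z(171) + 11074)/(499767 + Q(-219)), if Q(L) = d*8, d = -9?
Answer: 3886/166565 ≈ 0.023330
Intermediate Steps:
Q(L) = -72 (Q(L) = -9*8 = -72)
(Z(171) + 11074)/(499767 + Q(-219)) = (584 + 11074)/(499767 - 72) = 11658/499695 = 11658*(1/499695) = 3886/166565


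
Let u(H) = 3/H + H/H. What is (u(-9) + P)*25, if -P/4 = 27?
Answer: -8050/3 ≈ -2683.3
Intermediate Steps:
P = -108 (P = -4*27 = -108)
u(H) = 1 + 3/H (u(H) = 3/H + 1 = 1 + 3/H)
(u(-9) + P)*25 = ((3 - 9)/(-9) - 108)*25 = (-⅑*(-6) - 108)*25 = (⅔ - 108)*25 = -322/3*25 = -8050/3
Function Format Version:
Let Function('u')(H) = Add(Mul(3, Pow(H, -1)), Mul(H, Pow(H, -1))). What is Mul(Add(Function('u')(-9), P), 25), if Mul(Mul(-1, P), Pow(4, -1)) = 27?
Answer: Rational(-8050, 3) ≈ -2683.3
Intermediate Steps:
P = -108 (P = Mul(-4, 27) = -108)
Function('u')(H) = Add(1, Mul(3, Pow(H, -1))) (Function('u')(H) = Add(Mul(3, Pow(H, -1)), 1) = Add(1, Mul(3, Pow(H, -1))))
Mul(Add(Function('u')(-9), P), 25) = Mul(Add(Mul(Pow(-9, -1), Add(3, -9)), -108), 25) = Mul(Add(Mul(Rational(-1, 9), -6), -108), 25) = Mul(Add(Rational(2, 3), -108), 25) = Mul(Rational(-322, 3), 25) = Rational(-8050, 3)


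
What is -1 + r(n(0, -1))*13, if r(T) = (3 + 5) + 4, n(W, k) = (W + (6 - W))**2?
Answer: 155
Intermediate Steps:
n(W, k) = 36 (n(W, k) = 6**2 = 36)
r(T) = 12 (r(T) = 8 + 4 = 12)
-1 + r(n(0, -1))*13 = -1 + 12*13 = -1 + 156 = 155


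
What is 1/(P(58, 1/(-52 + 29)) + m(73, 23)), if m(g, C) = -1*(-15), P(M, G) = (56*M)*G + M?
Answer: -23/1569 ≈ -0.014659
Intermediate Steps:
P(M, G) = M + 56*G*M (P(M, G) = 56*G*M + M = M + 56*G*M)
m(g, C) = 15
1/(P(58, 1/(-52 + 29)) + m(73, 23)) = 1/(58*(1 + 56/(-52 + 29)) + 15) = 1/(58*(1 + 56/(-23)) + 15) = 1/(58*(1 + 56*(-1/23)) + 15) = 1/(58*(1 - 56/23) + 15) = 1/(58*(-33/23) + 15) = 1/(-1914/23 + 15) = 1/(-1569/23) = -23/1569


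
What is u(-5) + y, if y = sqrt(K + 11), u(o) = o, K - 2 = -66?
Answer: -5 + I*sqrt(53) ≈ -5.0 + 7.2801*I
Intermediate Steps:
K = -64 (K = 2 - 66 = -64)
y = I*sqrt(53) (y = sqrt(-64 + 11) = sqrt(-53) = I*sqrt(53) ≈ 7.2801*I)
u(-5) + y = -5 + I*sqrt(53)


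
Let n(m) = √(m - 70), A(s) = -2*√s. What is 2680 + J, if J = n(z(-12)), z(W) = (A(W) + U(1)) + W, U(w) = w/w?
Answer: 2680 + √(-81 - 4*I*√3) ≈ 2680.4 - 9.0082*I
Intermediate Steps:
U(w) = 1
z(W) = 1 + W - 2*√W (z(W) = (-2*√W + 1) + W = (1 - 2*√W) + W = 1 + W - 2*√W)
n(m) = √(-70 + m)
J = √(-81 - 4*I*√3) (J = √(-70 + (1 - 12 - 4*I*√3)) = √(-70 + (-11 - 4*I*√3)) = √(-81 - 4*I*√3) ≈ 0.38455 - 9.0082*I)
2680 + J = 2680 + √(-81 - 4*I*√3)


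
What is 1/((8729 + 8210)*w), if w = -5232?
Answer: -1/88624848 ≈ -1.1284e-8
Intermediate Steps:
1/((8729 + 8210)*w) = 1/((8729 + 8210)*(-5232)) = -1/5232/16939 = (1/16939)*(-1/5232) = -1/88624848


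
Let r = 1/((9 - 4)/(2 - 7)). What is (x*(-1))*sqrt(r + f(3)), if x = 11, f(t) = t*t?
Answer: -22*sqrt(2) ≈ -31.113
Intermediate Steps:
f(t) = t**2
r = -1 (r = 1/(5/(-5)) = 1/(5*(-1/5)) = 1/(-1) = -1)
(x*(-1))*sqrt(r + f(3)) = (11*(-1))*sqrt(-1 + 3**2) = -11*sqrt(-1 + 9) = -22*sqrt(2)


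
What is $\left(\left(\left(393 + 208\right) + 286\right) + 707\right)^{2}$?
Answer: $2540836$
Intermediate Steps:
$\left(\left(\left(393 + 208\right) + 286\right) + 707\right)^{2} = \left(\left(601 + 286\right) + 707\right)^{2} = \left(887 + 707\right)^{2} = 1594^{2} = 2540836$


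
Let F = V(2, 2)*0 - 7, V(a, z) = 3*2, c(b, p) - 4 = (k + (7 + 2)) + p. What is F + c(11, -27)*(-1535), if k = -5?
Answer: 29158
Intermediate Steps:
c(b, p) = 8 + p (c(b, p) = 4 + ((-5 + (7 + 2)) + p) = 4 + ((-5 + 9) + p) = 4 + (4 + p) = 8 + p)
V(a, z) = 6
F = -7 (F = 6*0 - 7 = 0 - 7 = -7)
F + c(11, -27)*(-1535) = -7 + (8 - 27)*(-1535) = -7 - 19*(-1535) = -7 + 29165 = 29158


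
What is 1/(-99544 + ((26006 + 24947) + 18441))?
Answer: -1/30150 ≈ -3.3167e-5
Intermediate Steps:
1/(-99544 + ((26006 + 24947) + 18441)) = 1/(-99544 + (50953 + 18441)) = 1/(-99544 + 69394) = 1/(-30150) = -1/30150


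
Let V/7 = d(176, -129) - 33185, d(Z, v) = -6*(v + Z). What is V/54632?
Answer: -234269/54632 ≈ -4.2881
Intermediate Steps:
d(Z, v) = -6*Z - 6*v (d(Z, v) = -6*(Z + v) = -6*Z - 6*v)
V = -234269 (V = 7*((-6*176 - 6*(-129)) - 33185) = 7*((-1056 + 774) - 33185) = 7*(-282 - 33185) = 7*(-33467) = -234269)
V/54632 = -234269/54632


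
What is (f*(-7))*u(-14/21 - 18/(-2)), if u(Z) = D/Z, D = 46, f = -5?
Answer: 966/5 ≈ 193.20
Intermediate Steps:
u(Z) = 46/Z
(f*(-7))*u(-14/21 - 18/(-2)) = (-5*(-7))*(46/(-14/21 - 18/(-2))) = 35*(46/(-14*1/21 - 18*(-½))) = 35*(46/(-⅔ + 9)) = 35*(46/(25/3)) = 35*(46*(3/25)) = 35*(138/25) = 966/5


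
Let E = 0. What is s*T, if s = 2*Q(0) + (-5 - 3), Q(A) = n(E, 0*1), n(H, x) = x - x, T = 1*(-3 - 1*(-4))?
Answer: -8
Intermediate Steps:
T = 1 (T = 1*(-3 + 4) = 1*1 = 1)
n(H, x) = 0
Q(A) = 0
s = -8 (s = 2*0 + (-5 - 3) = 0 - 8 = -8)
s*T = -8*1 = -8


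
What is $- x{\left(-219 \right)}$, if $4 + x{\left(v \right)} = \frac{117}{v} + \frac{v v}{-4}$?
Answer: $\frac{3502477}{292} \approx 11995.0$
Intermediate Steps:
$x{\left(v \right)} = -4 + \frac{117}{v} - \frac{v^{2}}{4}$ ($x{\left(v \right)} = -4 + \left(\frac{117}{v} + \frac{v v}{-4}\right) = -4 + \left(\frac{117}{v} + v^{2} \left(- \frac{1}{4}\right)\right) = -4 - \left(- \frac{117}{v} + \frac{v^{2}}{4}\right) = -4 + \frac{117}{v} - \frac{v^{2}}{4}$)
$- x{\left(-219 \right)} = - (-4 + \frac{117}{-219} - \frac{\left(-219\right)^{2}}{4}) = - (-4 + 117 \left(- \frac{1}{219}\right) - \frac{47961}{4}) = - (-4 - \frac{39}{73} - \frac{47961}{4}) = \left(-1\right) \left(- \frac{3502477}{292}\right) = \frac{3502477}{292}$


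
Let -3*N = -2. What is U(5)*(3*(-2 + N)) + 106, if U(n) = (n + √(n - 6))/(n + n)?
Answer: 104 - 2*I/5 ≈ 104.0 - 0.4*I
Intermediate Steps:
N = ⅔ (N = -⅓*(-2) = ⅔ ≈ 0.66667)
U(n) = (n + √(-6 + n))/(2*n) (U(n) = (n + √(-6 + n))/((2*n)) = (n + √(-6 + n))*(1/(2*n)) = (n + √(-6 + n))/(2*n))
U(5)*(3*(-2 + N)) + 106 = ((½)*(5 + √(-6 + 5))/5)*(3*(-2 + ⅔)) + 106 = ((½)*(⅕)*(5 + √(-1)))*(3*(-4/3)) + 106 = ((½)*(⅕)*(5 + I))*(-4) + 106 = (½ + I/10)*(-4) + 106 = (-2 - 2*I/5) + 106 = 104 - 2*I/5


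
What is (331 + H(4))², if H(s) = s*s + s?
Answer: 123201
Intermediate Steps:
H(s) = s + s² (H(s) = s² + s = s + s²)
(331 + H(4))² = (331 + 4*(1 + 4))² = (331 + 4*5)² = (331 + 20)² = 351² = 123201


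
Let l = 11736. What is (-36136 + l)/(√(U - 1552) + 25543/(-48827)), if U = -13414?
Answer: 4347341241200/5097247542609 + 58171452667600*I*√14966/35680732798263 ≈ 0.85288 + 199.45*I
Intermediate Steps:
(-36136 + l)/(√(U - 1552) + 25543/(-48827)) = (-36136 + 11736)/(√(-13414 - 1552) + 25543/(-48827)) = -24400/(√(-14966) + 25543*(-1/48827)) = -24400/(I*√14966 - 25543/48827) = -24400/(-25543/48827 + I*√14966)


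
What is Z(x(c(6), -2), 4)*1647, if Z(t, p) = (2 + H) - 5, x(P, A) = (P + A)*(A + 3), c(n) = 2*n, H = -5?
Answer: -13176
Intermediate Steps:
x(P, A) = (3 + A)*(A + P) (x(P, A) = (A + P)*(3 + A) = (3 + A)*(A + P))
Z(t, p) = -8 (Z(t, p) = (2 - 5) - 5 = -3 - 5 = -8)
Z(x(c(6), -2), 4)*1647 = -8*1647 = -13176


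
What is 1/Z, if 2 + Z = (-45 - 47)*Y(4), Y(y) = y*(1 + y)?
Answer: -1/1842 ≈ -0.00054289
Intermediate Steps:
Z = -1842 (Z = -2 + (-45 - 47)*(4*(1 + 4)) = -2 - 368*5 = -2 - 92*20 = -2 - 1840 = -1842)
1/Z = 1/(-1842) = -1/1842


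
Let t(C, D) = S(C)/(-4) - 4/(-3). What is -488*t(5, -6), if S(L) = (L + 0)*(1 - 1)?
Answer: -1952/3 ≈ -650.67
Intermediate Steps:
S(L) = 0 (S(L) = L*0 = 0)
t(C, D) = 4/3 (t(C, D) = 0/(-4) - 4/(-3) = 0*(-¼) - 4*(-⅓) = 0 + 4/3 = 4/3)
-488*t(5, -6) = -488*4/3 = -1952/3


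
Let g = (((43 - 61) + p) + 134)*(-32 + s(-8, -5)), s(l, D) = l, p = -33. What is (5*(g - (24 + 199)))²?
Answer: 313821225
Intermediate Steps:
g = -3320 (g = (((43 - 61) - 33) + 134)*(-32 - 8) = ((-18 - 33) + 134)*(-40) = (-51 + 134)*(-40) = 83*(-40) = -3320)
(5*(g - (24 + 199)))² = (5*(-3320 - (24 + 199)))² = (5*(-3320 - 1*223))² = (5*(-3320 - 223))² = (5*(-3543))² = (-17715)² = 313821225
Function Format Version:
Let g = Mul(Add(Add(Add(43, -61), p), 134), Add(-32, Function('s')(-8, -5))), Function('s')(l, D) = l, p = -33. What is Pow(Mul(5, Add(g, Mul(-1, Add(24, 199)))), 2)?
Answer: 313821225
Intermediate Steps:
g = -3320 (g = Mul(Add(Add(Add(43, -61), -33), 134), Add(-32, -8)) = Mul(Add(Add(-18, -33), 134), -40) = Mul(Add(-51, 134), -40) = Mul(83, -40) = -3320)
Pow(Mul(5, Add(g, Mul(-1, Add(24, 199)))), 2) = Pow(Mul(5, Add(-3320, Mul(-1, Add(24, 199)))), 2) = Pow(Mul(5, Add(-3320, Mul(-1, 223))), 2) = Pow(Mul(5, Add(-3320, -223)), 2) = Pow(Mul(5, -3543), 2) = Pow(-17715, 2) = 313821225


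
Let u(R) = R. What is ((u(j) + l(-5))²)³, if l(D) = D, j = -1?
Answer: 46656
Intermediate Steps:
((u(j) + l(-5))²)³ = ((-1 - 5)²)³ = ((-6)²)³ = 36³ = 46656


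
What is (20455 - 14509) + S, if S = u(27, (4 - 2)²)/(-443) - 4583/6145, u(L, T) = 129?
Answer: 16183586336/2722235 ≈ 5945.0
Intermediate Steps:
S = -2822974/2722235 (S = 129/(-443) - 4583/6145 = 129*(-1/443) - 4583*1/6145 = -129/443 - 4583/6145 = -2822974/2722235 ≈ -1.0370)
(20455 - 14509) + S = (20455 - 14509) - 2822974/2722235 = 5946 - 2822974/2722235 = 16183586336/2722235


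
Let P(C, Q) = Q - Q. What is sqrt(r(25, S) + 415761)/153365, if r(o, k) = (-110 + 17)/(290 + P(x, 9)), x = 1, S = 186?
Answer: 3*sqrt(3885052570)/44475850 ≈ 0.0042043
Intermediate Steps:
P(C, Q) = 0
r(o, k) = -93/290 (r(o, k) = (-110 + 17)/(290 + 0) = -93/290)
sqrt(r(25, S) + 415761)/153365 = sqrt(-93/290 + 415761)/153365 = sqrt(120570597/290)*(1/153365) = (3*sqrt(3885052570)/290)*(1/153365) = 3*sqrt(3885052570)/44475850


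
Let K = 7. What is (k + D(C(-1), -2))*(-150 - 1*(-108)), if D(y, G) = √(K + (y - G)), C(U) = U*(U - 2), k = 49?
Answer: -2058 - 84*√3 ≈ -2203.5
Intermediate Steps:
C(U) = U*(-2 + U)
D(y, G) = √(7 + y - G) (D(y, G) = √(7 + (y - G)) = √(7 + y - G))
(k + D(C(-1), -2))*(-150 - 1*(-108)) = (49 + √(7 - (-2 - 1) - 1*(-2)))*(-150 - 1*(-108)) = (49 + √(7 - 1*(-3) + 2))*(-150 + 108) = (49 + √(7 + 3 + 2))*(-42) = (49 + √12)*(-42) = (49 + 2*√3)*(-42) = -2058 - 84*√3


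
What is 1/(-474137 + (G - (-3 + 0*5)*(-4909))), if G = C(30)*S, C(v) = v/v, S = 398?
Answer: -1/488466 ≈ -2.0472e-6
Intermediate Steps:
C(v) = 1
G = 398 (G = 1*398 = 398)
1/(-474137 + (G - (-3 + 0*5)*(-4909))) = 1/(-474137 + (398 - (-3 + 0*5)*(-4909))) = 1/(-474137 + (398 - (-3 + 0)*(-4909))) = 1/(-474137 + (398 - (-3)*(-4909))) = 1/(-474137 + (398 - 1*14727)) = 1/(-474137 + (398 - 14727)) = 1/(-474137 - 14329) = 1/(-488466) = -1/488466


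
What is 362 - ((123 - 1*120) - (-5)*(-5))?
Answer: 384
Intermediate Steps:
362 - ((123 - 1*120) - (-5)*(-5)) = 362 - ((123 - 120) - 1*25) = 362 - (3 - 25) = 362 - 1*(-22) = 362 + 22 = 384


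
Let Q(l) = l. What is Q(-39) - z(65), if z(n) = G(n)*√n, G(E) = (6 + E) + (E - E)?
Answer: -39 - 71*√65 ≈ -611.42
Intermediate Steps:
G(E) = 6 + E (G(E) = (6 + E) + 0 = 6 + E)
z(n) = √n*(6 + n) (z(n) = (6 + n)*√n = √n*(6 + n))
Q(-39) - z(65) = -39 - √65*(6 + 65) = -39 - √65*71 = -39 - 71*√65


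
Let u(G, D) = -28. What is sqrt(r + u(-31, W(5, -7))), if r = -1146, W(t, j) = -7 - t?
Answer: I*sqrt(1174) ≈ 34.264*I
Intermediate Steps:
sqrt(r + u(-31, W(5, -7))) = sqrt(-1146 - 28) = sqrt(-1174) = I*sqrt(1174)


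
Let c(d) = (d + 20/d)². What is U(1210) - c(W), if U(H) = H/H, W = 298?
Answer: -1972403543/22201 ≈ -88843.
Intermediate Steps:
U(H) = 1
U(1210) - c(W) = 1 - (20 + 298²)²/298² = 1 - (20 + 88804)²/88804 = 1 - 88824²/88804 = 1 - 7889702976/88804 = 1 - 1*1972425744/22201 = 1 - 1972425744/22201 = -1972403543/22201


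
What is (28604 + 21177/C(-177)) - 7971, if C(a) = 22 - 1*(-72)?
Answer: 1960679/94 ≈ 20858.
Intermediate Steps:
C(a) = 94 (C(a) = 22 + 72 = 94)
(28604 + 21177/C(-177)) - 7971 = (28604 + 21177/94) - 7971 = 2709953/94 - 7971 = 1960679/94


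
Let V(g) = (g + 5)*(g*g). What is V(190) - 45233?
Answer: 6994267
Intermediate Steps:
V(g) = g**2*(5 + g) (V(g) = (5 + g)*g**2 = g**2*(5 + g))
V(190) - 45233 = 190**2*(5 + 190) - 45233 = 36100*195 - 45233 = 7039500 - 45233 = 6994267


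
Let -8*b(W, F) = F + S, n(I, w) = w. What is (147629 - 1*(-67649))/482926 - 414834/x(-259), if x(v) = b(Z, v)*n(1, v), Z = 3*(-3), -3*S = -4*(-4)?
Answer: 346588163243/7084765883 ≈ 48.920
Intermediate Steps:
S = -16/3 (S = -(-4)*(-4)/3 = -⅓*16 = -16/3 ≈ -5.3333)
Z = -9
b(W, F) = ⅔ - F/8 (b(W, F) = -(F - 16/3)/8 = -(-16/3 + F)/8 = ⅔ - F/8)
x(v) = v*(⅔ - v/8) (x(v) = (⅔ - v/8)*v = v*(⅔ - v/8))
(147629 - 1*(-67649))/482926 - 414834/x(-259) = (147629 - 1*(-67649))/482926 - 414834*(-24/(259*(16 - 3*(-259)))) = (147629 + 67649)*(1/482926) - 414834*(-24/(259*(16 + 777))) = 215278*(1/482926) - 414834/((1/24)*(-259)*793) = 107639/241463 - 414834/(-205387/24) = 107639/241463 - 414834*(-24/205387) = 107639/241463 + 1422288/29341 = 346588163243/7084765883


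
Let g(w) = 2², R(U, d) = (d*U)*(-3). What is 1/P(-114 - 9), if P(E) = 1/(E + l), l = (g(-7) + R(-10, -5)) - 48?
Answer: -317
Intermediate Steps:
R(U, d) = -3*U*d (R(U, d) = (U*d)*(-3) = -3*U*d)
g(w) = 4
l = -194 (l = (4 - 3*(-10)*(-5)) - 48 = (4 - 150) - 48 = -146 - 48 = -194)
P(E) = 1/(-194 + E) (P(E) = 1/(E - 194) = 1/(-194 + E))
1/P(-114 - 9) = 1/(1/(-194 + (-114 - 9))) = 1/(1/(-194 - 123)) = 1/(1/(-317)) = 1/(-1/317) = -317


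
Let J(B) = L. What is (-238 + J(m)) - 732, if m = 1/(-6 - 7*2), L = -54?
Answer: -1024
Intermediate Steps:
m = -1/20 (m = 1/(-6 - 14) = 1/(-20) = -1/20 ≈ -0.050000)
J(B) = -54
(-238 + J(m)) - 732 = (-238 - 54) - 732 = -292 - 732 = -1024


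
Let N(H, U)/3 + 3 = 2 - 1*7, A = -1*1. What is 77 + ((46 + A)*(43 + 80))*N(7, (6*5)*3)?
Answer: -132763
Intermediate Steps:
A = -1
N(H, U) = -24 (N(H, U) = -9 + 3*(2 - 1*7) = -9 + 3*(2 - 7) = -9 + 3*(-5) = -9 - 15 = -24)
77 + ((46 + A)*(43 + 80))*N(7, (6*5)*3) = 77 + ((46 - 1)*(43 + 80))*(-24) = 77 + (45*123)*(-24) = 77 + 5535*(-24) = 77 - 132840 = -132763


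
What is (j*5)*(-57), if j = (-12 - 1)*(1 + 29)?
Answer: 111150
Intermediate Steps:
j = -390 (j = -13*30 = -390)
(j*5)*(-57) = -390*5*(-57) = -1950*(-57) = 111150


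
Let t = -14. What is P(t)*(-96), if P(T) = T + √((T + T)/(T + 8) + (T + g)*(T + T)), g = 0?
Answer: 1344 - 32*√3570 ≈ -567.98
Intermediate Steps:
P(T) = T + √(2*T² + 2*T/(8 + T)) (P(T) = T + √((T + T)/(T + 8) + (T + 0)*(T + T)) = T + √((2*T)/(8 + T) + T*(2*T)) = T + √(2*T/(8 + T) + 2*T²) = T + √(2*T² + 2*T/(8 + T)))
P(t)*(-96) = (-14 + √2*√(-14*(-14 + 1/(8 - 14))))*(-96) = (-14 + √2*√(-14*(-14 + 1/(-6))))*(-96) = (-14 + √2*√(-14*(-14 - ⅙)))*(-96) = (-14 + √2*√(-14*(-85/6)))*(-96) = (-14 + √2*√(595/3))*(-96) = (-14 + √2*(√1785/3))*(-96) = (-14 + √3570/3)*(-96) = 1344 - 32*√3570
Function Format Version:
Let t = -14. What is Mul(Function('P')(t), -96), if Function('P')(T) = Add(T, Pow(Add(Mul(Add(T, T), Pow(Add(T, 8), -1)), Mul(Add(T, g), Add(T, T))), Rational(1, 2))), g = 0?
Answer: Add(1344, Mul(-32, Pow(3570, Rational(1, 2)))) ≈ -567.98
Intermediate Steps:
Function('P')(T) = Add(T, Pow(Add(Mul(2, Pow(T, 2)), Mul(2, T, Pow(Add(8, T), -1))), Rational(1, 2))) (Function('P')(T) = Add(T, Pow(Add(Mul(Add(T, T), Pow(Add(T, 8), -1)), Mul(Add(T, 0), Add(T, T))), Rational(1, 2))) = Add(T, Pow(Add(Mul(Mul(2, T), Pow(Add(8, T), -1)), Mul(T, Mul(2, T))), Rational(1, 2))) = Add(T, Pow(Add(Mul(2, T, Pow(Add(8, T), -1)), Mul(2, Pow(T, 2))), Rational(1, 2))) = Add(T, Pow(Add(Mul(2, Pow(T, 2)), Mul(2, T, Pow(Add(8, T), -1))), Rational(1, 2))))
Mul(Function('P')(t), -96) = Mul(Add(-14, Mul(Pow(2, Rational(1, 2)), Pow(Mul(-14, Add(-14, Pow(Add(8, -14), -1))), Rational(1, 2)))), -96) = Mul(Add(-14, Mul(Pow(2, Rational(1, 2)), Pow(Mul(-14, Add(-14, Pow(-6, -1))), Rational(1, 2)))), -96) = Mul(Add(-14, Mul(Pow(2, Rational(1, 2)), Pow(Mul(-14, Add(-14, Rational(-1, 6))), Rational(1, 2)))), -96) = Mul(Add(-14, Mul(Pow(2, Rational(1, 2)), Pow(Mul(-14, Rational(-85, 6)), Rational(1, 2)))), -96) = Mul(Add(-14, Mul(Pow(2, Rational(1, 2)), Pow(Rational(595, 3), Rational(1, 2)))), -96) = Mul(Add(-14, Mul(Pow(2, Rational(1, 2)), Mul(Rational(1, 3), Pow(1785, Rational(1, 2))))), -96) = Mul(Add(-14, Mul(Rational(1, 3), Pow(3570, Rational(1, 2)))), -96) = Add(1344, Mul(-32, Pow(3570, Rational(1, 2))))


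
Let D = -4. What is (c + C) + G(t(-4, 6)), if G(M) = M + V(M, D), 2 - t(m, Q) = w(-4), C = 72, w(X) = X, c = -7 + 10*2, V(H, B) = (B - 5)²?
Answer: 172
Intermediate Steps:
V(H, B) = (-5 + B)²
c = 13 (c = -7 + 20 = 13)
t(m, Q) = 6 (t(m, Q) = 2 - 1*(-4) = 2 + 4 = 6)
G(M) = 81 + M (G(M) = M + (-5 - 4)² = M + (-9)² = M + 81 = 81 + M)
(c + C) + G(t(-4, 6)) = (13 + 72) + (81 + 6) = 85 + 87 = 172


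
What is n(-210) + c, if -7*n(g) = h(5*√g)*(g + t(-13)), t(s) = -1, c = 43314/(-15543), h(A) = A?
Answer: -14438/5181 + 1055*I*√210/7 ≈ -2.7867 + 2184.1*I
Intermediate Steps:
c = -14438/5181 (c = 43314*(-1/15543) = -14438/5181 ≈ -2.7867)
n(g) = -5*√g*(-1 + g)/7 (n(g) = -5*√g*(g - 1)/7 = -5*√g*(-1 + g)/7)
n(-210) + c = 5*√(-210)*(1 - 1*(-210))/7 - 14438/5181 = 5*(I*√210)*(1 + 210)/7 - 14438/5181 = (5/7)*(I*√210)*211 - 14438/5181 = 1055*I*√210/7 - 14438/5181 = -14438/5181 + 1055*I*√210/7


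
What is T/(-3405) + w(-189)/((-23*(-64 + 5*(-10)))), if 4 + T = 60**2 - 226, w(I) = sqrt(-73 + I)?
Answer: -674/681 + I*sqrt(262)/2622 ≈ -0.98972 + 0.0061733*I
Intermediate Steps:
T = 3370 (T = -4 + (60**2 - 226) = -4 + (3600 - 226) = -4 + 3374 = 3370)
T/(-3405) + w(-189)/((-23*(-64 + 5*(-10)))) = 3370/(-3405) + sqrt(-73 - 189)/((-23*(-64 + 5*(-10)))) = 3370*(-1/3405) + sqrt(-262)/((-23*(-64 - 50))) = -674/681 + (I*sqrt(262))/((-23*(-114))) = -674/681 + (I*sqrt(262))/2622 = -674/681 + (I*sqrt(262))*(1/2622) = -674/681 + I*sqrt(262)/2622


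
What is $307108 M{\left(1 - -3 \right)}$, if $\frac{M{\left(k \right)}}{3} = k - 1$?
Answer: $2763972$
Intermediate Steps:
$M{\left(k \right)} = -3 + 3 k$ ($M{\left(k \right)} = 3 \left(k - 1\right) = 3 \left(-1 + k\right) = -3 + 3 k$)
$307108 M{\left(1 - -3 \right)} = 307108 \left(-3 + 3 \left(1 - -3\right)\right) = 307108 \left(-3 + 3 \left(1 + 3\right)\right) = 307108 \left(-3 + 3 \cdot 4\right) = 307108 \left(-3 + 12\right) = 307108 \cdot 9 = 2763972$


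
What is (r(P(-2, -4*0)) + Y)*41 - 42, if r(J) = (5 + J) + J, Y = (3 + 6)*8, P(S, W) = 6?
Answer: 3607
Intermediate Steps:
Y = 72 (Y = 9*8 = 72)
r(J) = 5 + 2*J
(r(P(-2, -4*0)) + Y)*41 - 42 = ((5 + 2*6) + 72)*41 - 42 = ((5 + 12) + 72)*41 - 42 = (17 + 72)*41 - 42 = 89*41 - 42 = 3649 - 42 = 3607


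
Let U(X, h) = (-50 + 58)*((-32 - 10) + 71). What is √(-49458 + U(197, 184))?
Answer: I*√49226 ≈ 221.87*I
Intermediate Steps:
U(X, h) = 232 (U(X, h) = 8*(-42 + 71) = 8*29 = 232)
√(-49458 + U(197, 184)) = √(-49458 + 232) = √(-49226) = I*√49226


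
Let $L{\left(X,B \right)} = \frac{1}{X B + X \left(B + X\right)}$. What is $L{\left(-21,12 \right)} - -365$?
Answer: $\frac{22994}{63} \approx 364.98$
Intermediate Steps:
$L{\left(X,B \right)} = \frac{1}{B X + X \left(B + X\right)}$
$L{\left(-21,12 \right)} - -365 = \frac{1}{\left(-21\right) \left(-21 + 2 \cdot 12\right)} - -365 = - \frac{1}{21 \left(-21 + 24\right)} + 365 = - \frac{1}{21 \cdot 3} + 365 = \left(- \frac{1}{21}\right) \frac{1}{3} + 365 = - \frac{1}{63} + 365 = \frac{22994}{63}$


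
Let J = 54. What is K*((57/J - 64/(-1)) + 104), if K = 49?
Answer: 149107/18 ≈ 8283.7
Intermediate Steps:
K*((57/J - 64/(-1)) + 104) = 49*((57/54 - 64/(-1)) + 104) = 49*((57*(1/54) - 64*(-1)) + 104) = 49*((19/18 + 64) + 104) = 49*(1171/18 + 104) = 49*(3043/18) = 149107/18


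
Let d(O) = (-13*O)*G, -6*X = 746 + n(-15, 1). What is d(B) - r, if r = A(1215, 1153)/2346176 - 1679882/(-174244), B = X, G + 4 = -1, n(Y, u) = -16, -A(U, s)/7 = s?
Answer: -346813139648933/43800759744 ≈ -7918.0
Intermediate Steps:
A(U, s) = -7*s
X = -365/3 (X = -(746 - 16)/6 = -⅙*730 = -365/3 ≈ -121.67)
G = -5 (G = -4 - 1 = -5)
B = -365/3 ≈ -121.67
d(O) = 65*O (d(O) = -13*O*(-5) = 65*O)
r = 140710446711/14600253248 (r = -7*1153/2346176 - 1679882/(-174244) = -8071*1/2346176 - 1679882*(-1/174244) = -1153/335168 + 839941/87122 = 140710446711/14600253248 ≈ 9.6375)
d(B) - r = 65*(-365/3) - 1*140710446711/14600253248 = -23725/3 - 140710446711/14600253248 = -346813139648933/43800759744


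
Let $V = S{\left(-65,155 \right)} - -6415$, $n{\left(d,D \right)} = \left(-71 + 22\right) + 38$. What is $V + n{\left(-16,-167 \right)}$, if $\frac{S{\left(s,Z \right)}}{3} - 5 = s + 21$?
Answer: $6287$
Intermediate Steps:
$S{\left(s,Z \right)} = 78 + 3 s$ ($S{\left(s,Z \right)} = 15 + 3 \left(s + 21\right) = 15 + 3 \left(21 + s\right) = 15 + \left(63 + 3 s\right) = 78 + 3 s$)
$n{\left(d,D \right)} = -11$ ($n{\left(d,D \right)} = -49 + 38 = -11$)
$V = 6298$ ($V = \left(78 + 3 \left(-65\right)\right) - -6415 = \left(78 - 195\right) + 6415 = -117 + 6415 = 6298$)
$V + n{\left(-16,-167 \right)} = 6298 - 11 = 6287$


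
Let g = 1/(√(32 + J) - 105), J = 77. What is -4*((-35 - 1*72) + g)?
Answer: 1168117/2729 + √109/2729 ≈ 428.04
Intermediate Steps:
g = 1/(-105 + √109) (g = 1/(√(32 + 77) - 105) = 1/(√109 - 105) = 1/(-105 + √109) ≈ -0.010575)
-4*((-35 - 1*72) + g) = -4*((-35 - 1*72) + (-105/10916 - √109/10916)) = -4*((-35 - 72) + (-105/10916 - √109/10916)) = -4*(-107 + (-105/10916 - √109/10916)) = -4*(-1168117/10916 - √109/10916) = 1168117/2729 + √109/2729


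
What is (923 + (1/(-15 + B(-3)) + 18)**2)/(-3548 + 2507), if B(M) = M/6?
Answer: -398713/333467 ≈ -1.1957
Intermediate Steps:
B(M) = M/6 (B(M) = M*(1/6) = M/6)
(923 + (1/(-15 + B(-3)) + 18)**2)/(-3548 + 2507) = (923 + (1/(-15 + (1/6)*(-3)) + 18)**2)/(-3548 + 2507) = (923 + (1/(-15 - 1/2) + 18)**2)/(-1041) = (923 + (1/(-31/2) + 18)**2)*(-1/1041) = (923 + (-2/31 + 18)**2)*(-1/1041) = (923 + (556/31)**2)*(-1/1041) = (923 + 309136/961)*(-1/1041) = (1196139/961)*(-1/1041) = -398713/333467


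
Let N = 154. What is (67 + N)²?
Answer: 48841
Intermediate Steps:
(67 + N)² = (67 + 154)² = 221² = 48841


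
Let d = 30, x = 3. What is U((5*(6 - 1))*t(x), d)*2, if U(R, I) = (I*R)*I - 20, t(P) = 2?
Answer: 89960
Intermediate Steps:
U(R, I) = -20 + R*I**2 (U(R, I) = R*I**2 - 20 = -20 + R*I**2)
U((5*(6 - 1))*t(x), d)*2 = (-20 + ((5*(6 - 1))*2)*30**2)*2 = (-20 + ((5*5)*2)*900)*2 = (-20 + (25*2)*900)*2 = (-20 + 50*900)*2 = (-20 + 45000)*2 = 44980*2 = 89960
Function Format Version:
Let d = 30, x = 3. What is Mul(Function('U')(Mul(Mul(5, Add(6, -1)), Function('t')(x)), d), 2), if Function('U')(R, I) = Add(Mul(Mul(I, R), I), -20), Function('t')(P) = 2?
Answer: 89960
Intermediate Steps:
Function('U')(R, I) = Add(-20, Mul(R, Pow(I, 2))) (Function('U')(R, I) = Add(Mul(R, Pow(I, 2)), -20) = Add(-20, Mul(R, Pow(I, 2))))
Mul(Function('U')(Mul(Mul(5, Add(6, -1)), Function('t')(x)), d), 2) = Mul(Add(-20, Mul(Mul(Mul(5, Add(6, -1)), 2), Pow(30, 2))), 2) = Mul(Add(-20, Mul(Mul(Mul(5, 5), 2), 900)), 2) = Mul(Add(-20, Mul(Mul(25, 2), 900)), 2) = Mul(Add(-20, Mul(50, 900)), 2) = Mul(Add(-20, 45000), 2) = Mul(44980, 2) = 89960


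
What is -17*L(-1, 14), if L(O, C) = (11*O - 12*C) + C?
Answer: 2805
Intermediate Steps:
L(O, C) = -11*C + 11*O (L(O, C) = (-12*C + 11*O) + C = -11*C + 11*O)
-17*L(-1, 14) = -17*(-11*14 + 11*(-1)) = -17*(-154 - 11) = -17*(-165) = 2805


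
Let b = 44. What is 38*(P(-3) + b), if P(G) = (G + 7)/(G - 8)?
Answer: 18240/11 ≈ 1658.2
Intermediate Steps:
P(G) = (7 + G)/(-8 + G)
38*(P(-3) + b) = 38*((7 - 3)/(-8 - 3) + 44) = 38*(4/(-11) + 44) = 38*(-1/11*4 + 44) = 38*(-4/11 + 44) = 38*(480/11) = 18240/11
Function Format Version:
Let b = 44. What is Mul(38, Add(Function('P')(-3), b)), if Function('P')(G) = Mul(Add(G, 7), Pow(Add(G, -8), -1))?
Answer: Rational(18240, 11) ≈ 1658.2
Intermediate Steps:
Function('P')(G) = Mul(Pow(Add(-8, G), -1), Add(7, G)) (Function('P')(G) = Mul(Add(7, G), Pow(Add(-8, G), -1)) = Mul(Pow(Add(-8, G), -1), Add(7, G)))
Mul(38, Add(Function('P')(-3), b)) = Mul(38, Add(Mul(Pow(Add(-8, -3), -1), Add(7, -3)), 44)) = Mul(38, Add(Mul(Pow(-11, -1), 4), 44)) = Mul(38, Add(Mul(Rational(-1, 11), 4), 44)) = Mul(38, Add(Rational(-4, 11), 44)) = Mul(38, Rational(480, 11)) = Rational(18240, 11)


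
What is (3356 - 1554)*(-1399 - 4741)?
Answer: -11064280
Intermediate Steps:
(3356 - 1554)*(-1399 - 4741) = 1802*(-6140) = -11064280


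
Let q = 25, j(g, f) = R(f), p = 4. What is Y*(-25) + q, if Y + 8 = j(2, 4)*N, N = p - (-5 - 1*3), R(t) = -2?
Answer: 825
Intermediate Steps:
j(g, f) = -2
N = 12 (N = 4 - (-5 - 1*3) = 4 - (-5 - 3) = 4 - 1*(-8) = 4 + 8 = 12)
Y = -32 (Y = -8 - 2*12 = -8 - 24 = -32)
Y*(-25) + q = -32*(-25) + 25 = 800 + 25 = 825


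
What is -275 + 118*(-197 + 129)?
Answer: -8299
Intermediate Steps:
-275 + 118*(-197 + 129) = -275 + 118*(-68) = -275 - 8024 = -8299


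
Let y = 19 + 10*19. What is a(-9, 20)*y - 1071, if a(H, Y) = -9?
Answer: -2952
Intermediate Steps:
y = 209 (y = 19 + 190 = 209)
a(-9, 20)*y - 1071 = -9*209 - 1071 = -1881 - 1071 = -2952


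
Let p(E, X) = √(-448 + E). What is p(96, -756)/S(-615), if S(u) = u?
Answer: -4*I*√22/615 ≈ -0.030507*I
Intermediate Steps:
p(96, -756)/S(-615) = √(-448 + 96)/(-615) = √(-352)*(-1/615) = (4*I*√22)*(-1/615) = -4*I*√22/615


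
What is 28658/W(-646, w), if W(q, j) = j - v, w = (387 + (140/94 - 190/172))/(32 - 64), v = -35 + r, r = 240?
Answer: -3706740352/28081329 ≈ -132.00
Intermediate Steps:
v = 205 (v = -35 + 240 = 205)
w = -1565809/129344 (w = (387 + (140*(1/94) - 190*1/172))/(-32) = (387 + (70/47 - 95/86))*(-1/32) = (387 + 1555/4042)*(-1/32) = (1565809/4042)*(-1/32) = -1565809/129344 ≈ -12.106)
W(q, j) = -205 + j (W(q, j) = j - 1*205 = j - 205 = -205 + j)
28658/W(-646, w) = 28658/(-205 - 1565809/129344) = 28658/(-28081329/129344) = 28658*(-129344/28081329) = -3706740352/28081329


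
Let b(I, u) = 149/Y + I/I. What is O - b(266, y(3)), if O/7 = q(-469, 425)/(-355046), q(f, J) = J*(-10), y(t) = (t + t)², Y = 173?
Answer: -54589031/30711479 ≈ -1.7775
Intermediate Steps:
y(t) = 4*t² (y(t) = (2*t)² = 4*t²)
q(f, J) = -10*J
b(I, u) = 322/173 (b(I, u) = 149/173 + I/I = 149*(1/173) + 1 = 149/173 + 1 = 322/173)
O = 14875/177523 (O = 7*(-10*425/(-355046)) = 7*(-4250*(-1/355046)) = 7*(2125/177523) = 14875/177523 ≈ 0.083792)
O - b(266, y(3)) = 14875/177523 - 1*322/173 = 14875/177523 - 322/173 = -54589031/30711479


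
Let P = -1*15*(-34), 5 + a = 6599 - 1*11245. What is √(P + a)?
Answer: I*√4141 ≈ 64.351*I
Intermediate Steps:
a = -4651 (a = -5 + (6599 - 1*11245) = -5 + (6599 - 11245) = -5 - 4646 = -4651)
P = 510 (P = -15*(-34) = 510)
√(P + a) = √(510 - 4651) = √(-4141) = I*√4141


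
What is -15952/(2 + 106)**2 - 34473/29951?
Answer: -54991964/21834279 ≈ -2.5186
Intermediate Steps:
-15952/(2 + 106)**2 - 34473/29951 = -15952/(108**2) - 34473*1/29951 = -15952/11664 - 34473/29951 = -15952*1/11664 - 34473/29951 = -997/729 - 34473/29951 = -54991964/21834279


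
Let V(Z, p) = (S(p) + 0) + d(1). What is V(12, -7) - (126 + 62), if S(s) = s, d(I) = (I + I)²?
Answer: -191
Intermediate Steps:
d(I) = 4*I² (d(I) = (2*I)² = 4*I²)
V(Z, p) = 4 + p (V(Z, p) = (p + 0) + 4*1² = p + 4*1 = p + 4 = 4 + p)
V(12, -7) - (126 + 62) = (4 - 7) - (126 + 62) = -3 - 1*188 = -3 - 188 = -191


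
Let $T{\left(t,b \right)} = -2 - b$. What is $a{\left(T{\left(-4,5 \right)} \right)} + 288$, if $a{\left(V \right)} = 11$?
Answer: $299$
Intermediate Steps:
$a{\left(T{\left(-4,5 \right)} \right)} + 288 = 11 + 288 = 299$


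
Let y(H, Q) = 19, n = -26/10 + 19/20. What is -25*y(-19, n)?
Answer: -475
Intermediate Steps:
n = -33/20 (n = -26*⅒ + 19*(1/20) = -13/5 + 19/20 = -33/20 ≈ -1.6500)
-25*y(-19, n) = -25*19 = -475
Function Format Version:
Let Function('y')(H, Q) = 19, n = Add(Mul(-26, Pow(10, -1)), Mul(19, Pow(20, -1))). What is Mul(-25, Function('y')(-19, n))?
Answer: -475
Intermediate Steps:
n = Rational(-33, 20) (n = Add(Mul(-26, Rational(1, 10)), Mul(19, Rational(1, 20))) = Add(Rational(-13, 5), Rational(19, 20)) = Rational(-33, 20) ≈ -1.6500)
Mul(-25, Function('y')(-19, n)) = Mul(-25, 19) = -475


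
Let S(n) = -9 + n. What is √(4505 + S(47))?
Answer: √4543 ≈ 67.402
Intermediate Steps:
√(4505 + S(47)) = √(4505 + (-9 + 47)) = √(4505 + 38) = √4543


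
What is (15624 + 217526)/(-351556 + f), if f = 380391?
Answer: 46630/5767 ≈ 8.0857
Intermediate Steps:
(15624 + 217526)/(-351556 + f) = (15624 + 217526)/(-351556 + 380391) = 233150/28835 = 233150*(1/28835) = 46630/5767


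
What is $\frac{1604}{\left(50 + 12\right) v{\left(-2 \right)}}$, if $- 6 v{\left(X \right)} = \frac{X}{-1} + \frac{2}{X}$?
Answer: $- \frac{4812}{31} \approx -155.23$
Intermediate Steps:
$v{\left(X \right)} = - \frac{1}{3 X} + \frac{X}{6}$ ($v{\left(X \right)} = - \frac{\frac{X}{-1} + \frac{2}{X}}{6} = - \frac{X \left(-1\right) + \frac{2}{X}}{6} = - \frac{- X + \frac{2}{X}}{6} = - \frac{1}{3 X} + \frac{X}{6}$)
$\frac{1604}{\left(50 + 12\right) v{\left(-2 \right)}} = \frac{1604}{\left(50 + 12\right) \frac{-2 + \left(-2\right)^{2}}{6 \left(-2\right)}} = \frac{1604}{62 \cdot \frac{1}{6} \left(- \frac{1}{2}\right) \left(-2 + 4\right)} = \frac{1604}{62 \cdot \frac{1}{6} \left(- \frac{1}{2}\right) 2} = \frac{1604}{62 \left(- \frac{1}{6}\right)} = \frac{1604}{- \frac{31}{3}} = 1604 \left(- \frac{3}{31}\right) = - \frac{4812}{31}$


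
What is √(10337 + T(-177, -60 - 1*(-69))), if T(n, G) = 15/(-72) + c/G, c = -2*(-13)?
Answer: 7*√30386/12 ≈ 101.68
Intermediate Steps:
c = 26
T(n, G) = -5/24 + 26/G (T(n, G) = 15/(-72) + 26/G = 15*(-1/72) + 26/G = -5/24 + 26/G)
√(10337 + T(-177, -60 - 1*(-69))) = √(10337 + (-5/24 + 26/(-60 - 1*(-69)))) = √(10337 + (-5/24 + 26/(-60 + 69))) = √(10337 + (-5/24 + 26/9)) = √(10337 + 193/72) = √(744457/72) = 7*√30386/12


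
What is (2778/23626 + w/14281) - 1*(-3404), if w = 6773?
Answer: 574359591770/168701453 ≈ 3404.6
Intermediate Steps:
(2778/23626 + w/14281) - 1*(-3404) = (2778/23626 + 6773/14281) - 1*(-3404) = (2778*(1/23626) + 6773*(1/14281)) + 3404 = (1389/11813 + 6773/14281) + 3404 = 99845758/168701453 + 3404 = 574359591770/168701453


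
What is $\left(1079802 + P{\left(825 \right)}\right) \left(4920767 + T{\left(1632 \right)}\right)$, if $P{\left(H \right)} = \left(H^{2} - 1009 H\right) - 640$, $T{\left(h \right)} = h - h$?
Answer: $4563332326654$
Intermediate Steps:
$T{\left(h \right)} = 0$
$P{\left(H \right)} = -640 + H^{2} - 1009 H$
$\left(1079802 + P{\left(825 \right)}\right) \left(4920767 + T{\left(1632 \right)}\right) = \left(1079802 - \left(833065 - 680625\right)\right) \left(4920767 + 0\right) = \left(1079802 - 152440\right) 4920767 = 927362 \cdot 4920767 = 4563332326654$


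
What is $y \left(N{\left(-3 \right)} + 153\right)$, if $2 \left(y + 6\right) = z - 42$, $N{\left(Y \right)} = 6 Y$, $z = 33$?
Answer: $- \frac{2835}{2} \approx -1417.5$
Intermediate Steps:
$y = - \frac{21}{2}$ ($y = -6 + \frac{33 - 42}{2} = -6 + \frac{1}{2} \left(-9\right) = -6 - \frac{9}{2} = - \frac{21}{2} \approx -10.5$)
$y \left(N{\left(-3 \right)} + 153\right) = - \frac{21 \left(6 \left(-3\right) + 153\right)}{2} = - \frac{21 \left(-18 + 153\right)}{2} = \left(- \frac{21}{2}\right) 135 = - \frac{2835}{2}$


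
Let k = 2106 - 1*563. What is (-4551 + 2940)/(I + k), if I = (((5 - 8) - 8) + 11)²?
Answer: -1611/1543 ≈ -1.0441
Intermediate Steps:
k = 1543 (k = 2106 - 563 = 1543)
I = 0 (I = ((-3 - 8) + 11)² = (-11 + 11)² = 0² = 0)
(-4551 + 2940)/(I + k) = (-4551 + 2940)/(0 + 1543) = -1611/1543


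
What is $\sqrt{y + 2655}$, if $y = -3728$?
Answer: $i \sqrt{1073} \approx 32.757 i$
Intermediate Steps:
$\sqrt{y + 2655} = \sqrt{-3728 + 2655} = \sqrt{-1073} = i \sqrt{1073}$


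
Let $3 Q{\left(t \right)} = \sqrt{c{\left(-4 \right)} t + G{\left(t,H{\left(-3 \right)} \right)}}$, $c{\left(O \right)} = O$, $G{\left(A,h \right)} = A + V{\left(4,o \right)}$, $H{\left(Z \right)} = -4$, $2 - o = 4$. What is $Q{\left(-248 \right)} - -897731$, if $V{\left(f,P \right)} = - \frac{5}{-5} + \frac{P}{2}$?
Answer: $897731 + \frac{2 \sqrt{186}}{3} \approx 8.9774 \cdot 10^{5}$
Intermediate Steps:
$o = -2$ ($o = 2 - 4 = -2$)
$V{\left(f,P \right)} = 1 + \frac{P}{2}$ ($V{\left(f,P \right)} = \left(-5\right) \left(- \frac{1}{5}\right) + P \frac{1}{2} = 1 + \frac{P}{2}$)
$G{\left(A,h \right)} = A$ ($G{\left(A,h \right)} = A + \left(1 + \frac{1}{2} \left(-2\right)\right) = A + \left(1 - 1\right) = A + 0 = A$)
$Q{\left(t \right)} = \frac{\sqrt{3} \sqrt{- t}}{3}$ ($Q{\left(t \right)} = \frac{\sqrt{- 4 t + t}}{3} = \frac{\sqrt{- 3 t}}{3} = \frac{\sqrt{3} \sqrt{- t}}{3}$)
$Q{\left(-248 \right)} - -897731 = \frac{\sqrt{3} \sqrt{\left(-1\right) \left(-248\right)}}{3} - -897731 = \frac{\sqrt{3} \sqrt{248}}{3} + 897731 = \frac{\sqrt{3} \cdot 2 \sqrt{62}}{3} + 897731 = \frac{2 \sqrt{186}}{3} + 897731 = 897731 + \frac{2 \sqrt{186}}{3}$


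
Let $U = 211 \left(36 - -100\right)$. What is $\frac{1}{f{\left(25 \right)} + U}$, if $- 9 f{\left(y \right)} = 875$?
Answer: $\frac{9}{257389} \approx 3.4967 \cdot 10^{-5}$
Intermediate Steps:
$f{\left(y \right)} = - \frac{875}{9}$ ($f{\left(y \right)} = \left(- \frac{1}{9}\right) 875 = - \frac{875}{9}$)
$U = 28696$ ($U = 211 \left(36 + \left(-15 + 115\right)\right) = 211 \left(36 + 100\right) = 211 \cdot 136 = 28696$)
$\frac{1}{f{\left(25 \right)} + U} = \frac{1}{- \frac{875}{9} + 28696} = \frac{1}{\frac{257389}{9}} = \frac{9}{257389}$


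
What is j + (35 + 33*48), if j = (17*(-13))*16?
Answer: -1917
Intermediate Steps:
j = -3536 (j = -221*16 = -3536)
j + (35 + 33*48) = -3536 + (35 + 33*48) = -3536 + (35 + 1584) = -3536 + 1619 = -1917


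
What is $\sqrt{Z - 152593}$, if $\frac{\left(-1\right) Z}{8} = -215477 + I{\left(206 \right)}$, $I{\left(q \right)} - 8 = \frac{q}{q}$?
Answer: $\sqrt{1571151} \approx 1253.5$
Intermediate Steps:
$I{\left(q \right)} = 9$ ($I{\left(q \right)} = 8 + \frac{q}{q} = 8 + 1 = 9$)
$Z = 1723744$ ($Z = - 8 \left(-215477 + 9\right) = \left(-8\right) \left(-215468\right) = 1723744$)
$\sqrt{Z - 152593} = \sqrt{1723744 - 152593} = \sqrt{1571151}$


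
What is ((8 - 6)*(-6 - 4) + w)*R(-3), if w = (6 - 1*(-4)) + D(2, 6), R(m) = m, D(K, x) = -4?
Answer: 42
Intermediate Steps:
w = 6 (w = (6 - 1*(-4)) - 4 = (6 + 4) - 4 = 10 - 4 = 6)
((8 - 6)*(-6 - 4) + w)*R(-3) = ((8 - 6)*(-6 - 4) + 6)*(-3) = (2*(-10) + 6)*(-3) = (-20 + 6)*(-3) = -14*(-3) = 42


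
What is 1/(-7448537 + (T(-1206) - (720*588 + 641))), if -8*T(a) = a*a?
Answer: -2/16108685 ≈ -1.2416e-7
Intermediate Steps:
T(a) = -a²/8 (T(a) = -a*a/8 = -a²/8)
1/(-7448537 + (T(-1206) - (720*588 + 641))) = 1/(-7448537 + (-⅛*(-1206)² - (720*588 + 641))) = 1/(-7448537 + (-⅛*1454436 - (423360 + 641))) = 1/(-7448537 + (-363609/2 - 1*424001)) = 1/(-7448537 + (-363609/2 - 424001)) = 1/(-7448537 - 1211611/2) = 1/(-16108685/2) = -2/16108685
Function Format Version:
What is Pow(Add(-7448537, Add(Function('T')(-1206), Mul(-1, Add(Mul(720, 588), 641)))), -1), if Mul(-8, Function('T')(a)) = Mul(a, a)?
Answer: Rational(-2, 16108685) ≈ -1.2416e-7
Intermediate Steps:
Function('T')(a) = Mul(Rational(-1, 8), Pow(a, 2)) (Function('T')(a) = Mul(Rational(-1, 8), Mul(a, a)) = Mul(Rational(-1, 8), Pow(a, 2)))
Pow(Add(-7448537, Add(Function('T')(-1206), Mul(-1, Add(Mul(720, 588), 641)))), -1) = Pow(Add(-7448537, Add(Mul(Rational(-1, 8), Pow(-1206, 2)), Mul(-1, Add(Mul(720, 588), 641)))), -1) = Pow(Add(-7448537, Add(Mul(Rational(-1, 8), 1454436), Mul(-1, Add(423360, 641)))), -1) = Pow(Add(-7448537, Add(Rational(-363609, 2), Mul(-1, 424001))), -1) = Pow(Add(-7448537, Add(Rational(-363609, 2), -424001)), -1) = Pow(Add(-7448537, Rational(-1211611, 2)), -1) = Pow(Rational(-16108685, 2), -1) = Rational(-2, 16108685)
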